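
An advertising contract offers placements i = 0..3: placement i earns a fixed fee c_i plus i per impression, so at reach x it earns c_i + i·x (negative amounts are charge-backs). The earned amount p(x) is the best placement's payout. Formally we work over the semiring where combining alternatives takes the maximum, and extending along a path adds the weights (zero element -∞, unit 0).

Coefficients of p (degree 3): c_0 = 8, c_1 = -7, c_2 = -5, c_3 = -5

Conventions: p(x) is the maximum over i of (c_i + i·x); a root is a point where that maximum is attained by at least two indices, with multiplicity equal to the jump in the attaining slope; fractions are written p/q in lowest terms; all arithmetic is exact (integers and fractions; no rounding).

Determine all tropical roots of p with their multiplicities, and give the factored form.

hull edge (i=0, c=8) to (i=3, c=-5): slope -13/3, span 3
Factored form: p(x) = -5 ⊗ (x ⊕ 13/3) ⊗ (x ⊕ 13/3) ⊗ (x ⊕ 13/3)
Answer: roots = 13/3 (mult 3)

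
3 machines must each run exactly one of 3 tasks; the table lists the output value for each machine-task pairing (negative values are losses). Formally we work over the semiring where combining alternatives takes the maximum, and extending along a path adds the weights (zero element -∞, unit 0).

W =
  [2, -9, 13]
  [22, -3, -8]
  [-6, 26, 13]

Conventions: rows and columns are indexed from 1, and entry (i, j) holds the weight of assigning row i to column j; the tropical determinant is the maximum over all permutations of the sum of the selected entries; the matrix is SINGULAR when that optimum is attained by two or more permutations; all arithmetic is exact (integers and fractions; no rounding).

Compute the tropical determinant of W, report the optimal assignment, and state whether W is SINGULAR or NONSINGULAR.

σ = (1, 2, 3): 2 + (-3) + 13 = 12
σ = (1, 3, 2): 2 + (-8) + 26 = 20
σ = (2, 1, 3): (-9) + 22 + 13 = 26
σ = (2, 3, 1): (-9) + (-8) + (-6) = -23
σ = (3, 1, 2): 13 + 22 + 26 = 61
σ = (3, 2, 1): 13 + (-3) + (-6) = 4
Optimal value attained by: σ = (3, 1, 2).
Answer: det⊕(W) = 61; verdict: NONSINGULAR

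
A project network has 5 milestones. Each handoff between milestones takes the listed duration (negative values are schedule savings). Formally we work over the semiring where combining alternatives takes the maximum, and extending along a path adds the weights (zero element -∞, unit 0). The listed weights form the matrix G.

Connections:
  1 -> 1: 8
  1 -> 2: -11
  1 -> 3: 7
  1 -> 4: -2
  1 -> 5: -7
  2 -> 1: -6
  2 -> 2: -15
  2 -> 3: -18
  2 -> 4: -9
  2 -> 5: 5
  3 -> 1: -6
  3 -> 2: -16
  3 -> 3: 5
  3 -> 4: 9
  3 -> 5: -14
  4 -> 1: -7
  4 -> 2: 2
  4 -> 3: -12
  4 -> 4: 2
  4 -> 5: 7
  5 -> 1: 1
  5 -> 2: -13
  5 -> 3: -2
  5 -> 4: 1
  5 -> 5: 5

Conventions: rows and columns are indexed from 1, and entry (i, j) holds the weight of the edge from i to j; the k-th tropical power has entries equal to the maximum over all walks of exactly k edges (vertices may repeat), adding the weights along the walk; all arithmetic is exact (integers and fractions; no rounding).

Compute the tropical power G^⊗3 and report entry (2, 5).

G^⊗2:
  [16, 0, 15, 16, 5]
  [6, -7, 3, 6, 10]
  [2, 11, 10, 14, 16]
  [8, 4, 5, 8, 12]
  [9, 3, 8, 7, 10]
G^⊗3:
  [24, 18, 23, 24, 23]
  [14, 8, 13, 12, 15]
  [17, 16, 15, 19, 21]
  [16, 10, 15, 14, 17]
  [17, 9, 16, 17, 15]
Key observation: the optimum is the walk 2->5->5->5, with weight 5 + 5 + 5 = 15.
Optimal value attained by: walk 2->5->5->5.
Answer: (G^⊗3)[2][5] = 15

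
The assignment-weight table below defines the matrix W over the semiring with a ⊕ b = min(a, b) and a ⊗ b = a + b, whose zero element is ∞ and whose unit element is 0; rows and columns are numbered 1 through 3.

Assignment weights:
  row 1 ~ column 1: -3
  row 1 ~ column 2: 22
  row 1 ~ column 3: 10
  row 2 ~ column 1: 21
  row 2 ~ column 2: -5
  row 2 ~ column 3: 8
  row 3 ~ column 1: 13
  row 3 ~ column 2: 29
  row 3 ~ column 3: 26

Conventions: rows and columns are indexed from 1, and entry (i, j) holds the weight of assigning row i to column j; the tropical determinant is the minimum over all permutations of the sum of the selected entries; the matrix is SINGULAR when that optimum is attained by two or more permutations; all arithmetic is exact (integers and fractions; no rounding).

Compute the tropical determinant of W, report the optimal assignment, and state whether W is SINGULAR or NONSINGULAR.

σ = (1, 2, 3): (-3) + (-5) + 26 = 18
σ = (1, 3, 2): (-3) + 8 + 29 = 34
σ = (2, 1, 3): 22 + 21 + 26 = 69
σ = (2, 3, 1): 22 + 8 + 13 = 43
σ = (3, 1, 2): 10 + 21 + 29 = 60
σ = (3, 2, 1): 10 + (-5) + 13 = 18
Optimal value attained by: σ = (1, 2, 3).
Answer: det⊕(W) = 18; verdict: SINGULAR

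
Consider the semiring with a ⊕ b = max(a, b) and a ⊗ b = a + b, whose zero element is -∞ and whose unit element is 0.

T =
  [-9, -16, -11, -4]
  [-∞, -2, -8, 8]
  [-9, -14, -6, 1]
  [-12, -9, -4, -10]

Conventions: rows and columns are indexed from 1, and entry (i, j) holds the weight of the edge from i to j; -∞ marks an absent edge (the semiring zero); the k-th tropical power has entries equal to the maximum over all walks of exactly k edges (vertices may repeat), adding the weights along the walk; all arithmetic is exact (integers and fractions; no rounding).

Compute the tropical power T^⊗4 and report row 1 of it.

T^⊗2:
  [-16, -13, -8, -8]
  [-4, -1, 4, 6]
  [-11, -8, -3, -5]
  [-13, -11, -10, -1]
T^⊗3:
  [-17, -15, -12, -5]
  [-5, -3, 2, 7]
  [-12, -10, -9, 0]
  [-13, -10, -5, -3]
T^⊗4:
  [-17, -14, -9, -7]
  [-5, -2, 3, 5]
  [-12, -9, -4, -2]
  [-14, -12, -7, -2]
Answer: row 1 of T^⊗4 = [-17, -14, -9, -7]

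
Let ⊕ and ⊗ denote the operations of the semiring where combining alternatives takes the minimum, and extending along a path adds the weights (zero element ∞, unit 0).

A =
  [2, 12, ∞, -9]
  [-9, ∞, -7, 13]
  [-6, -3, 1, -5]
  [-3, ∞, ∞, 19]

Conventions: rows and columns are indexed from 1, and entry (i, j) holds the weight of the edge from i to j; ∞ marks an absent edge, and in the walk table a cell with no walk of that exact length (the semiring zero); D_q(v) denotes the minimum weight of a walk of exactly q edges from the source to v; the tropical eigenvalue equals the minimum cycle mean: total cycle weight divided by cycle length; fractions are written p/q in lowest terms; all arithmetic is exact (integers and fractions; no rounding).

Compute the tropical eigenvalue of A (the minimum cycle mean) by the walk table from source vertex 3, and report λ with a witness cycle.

q=0: [∞, ∞, 0, ∞]
q=1: [-6, -3, 1, -5]
q=2: [-12, -2, -10, -15]
q=3: [-18, -13, -9, -21]
q=4: [-24, -12, -20, -27]
Optimal cycle mean attained by: cycle 1->4->1, total (-9) + (-3), length 2.
Answer: λ = -6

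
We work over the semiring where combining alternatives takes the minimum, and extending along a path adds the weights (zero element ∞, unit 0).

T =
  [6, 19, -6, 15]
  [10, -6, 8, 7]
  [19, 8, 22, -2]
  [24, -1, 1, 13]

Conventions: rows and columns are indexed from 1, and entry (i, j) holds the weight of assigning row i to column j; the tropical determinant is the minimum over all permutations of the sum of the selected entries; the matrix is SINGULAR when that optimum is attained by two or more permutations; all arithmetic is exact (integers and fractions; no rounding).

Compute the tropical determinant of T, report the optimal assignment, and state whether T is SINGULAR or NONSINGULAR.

σ = (1, 2, 3, 4): 6 + (-6) + 22 + 13 = 35
σ = (1, 2, 4, 3): 6 + (-6) + (-2) + 1 = -1
σ = (1, 3, 2, 4): 6 + 8 + 8 + 13 = 35
σ = (1, 3, 4, 2): 6 + 8 + (-2) + (-1) = 11
σ = (1, 4, 2, 3): 6 + 7 + 8 + 1 = 22
σ = (1, 4, 3, 2): 6 + 7 + 22 + (-1) = 34
σ = (2, 1, 3, 4): 19 + 10 + 22 + 13 = 64
σ = (2, 1, 4, 3): 19 + 10 + (-2) + 1 = 28
σ = (2, 3, 1, 4): 19 + 8 + 19 + 13 = 59
σ = (2, 3, 4, 1): 19 + 8 + (-2) + 24 = 49
σ = (2, 4, 1, 3): 19 + 7 + 19 + 1 = 46
σ = (2, 4, 3, 1): 19 + 7 + 22 + 24 = 72
σ = (3, 1, 2, 4): (-6) + 10 + 8 + 13 = 25
σ = (3, 1, 4, 2): (-6) + 10 + (-2) + (-1) = 1
σ = (3, 2, 1, 4): (-6) + (-6) + 19 + 13 = 20
σ = (3, 2, 4, 1): (-6) + (-6) + (-2) + 24 = 10
σ = (3, 4, 1, 2): (-6) + 7 + 19 + (-1) = 19
σ = (3, 4, 2, 1): (-6) + 7 + 8 + 24 = 33
σ = (4, 1, 2, 3): 15 + 10 + 8 + 1 = 34
σ = (4, 1, 3, 2): 15 + 10 + 22 + (-1) = 46
σ = (4, 2, 1, 3): 15 + (-6) + 19 + 1 = 29
σ = (4, 2, 3, 1): 15 + (-6) + 22 + 24 = 55
σ = (4, 3, 1, 2): 15 + 8 + 19 + (-1) = 41
σ = (4, 3, 2, 1): 15 + 8 + 8 + 24 = 55
Optimal value attained by: σ = (1, 2, 4, 3).
Answer: det⊕(T) = -1; verdict: NONSINGULAR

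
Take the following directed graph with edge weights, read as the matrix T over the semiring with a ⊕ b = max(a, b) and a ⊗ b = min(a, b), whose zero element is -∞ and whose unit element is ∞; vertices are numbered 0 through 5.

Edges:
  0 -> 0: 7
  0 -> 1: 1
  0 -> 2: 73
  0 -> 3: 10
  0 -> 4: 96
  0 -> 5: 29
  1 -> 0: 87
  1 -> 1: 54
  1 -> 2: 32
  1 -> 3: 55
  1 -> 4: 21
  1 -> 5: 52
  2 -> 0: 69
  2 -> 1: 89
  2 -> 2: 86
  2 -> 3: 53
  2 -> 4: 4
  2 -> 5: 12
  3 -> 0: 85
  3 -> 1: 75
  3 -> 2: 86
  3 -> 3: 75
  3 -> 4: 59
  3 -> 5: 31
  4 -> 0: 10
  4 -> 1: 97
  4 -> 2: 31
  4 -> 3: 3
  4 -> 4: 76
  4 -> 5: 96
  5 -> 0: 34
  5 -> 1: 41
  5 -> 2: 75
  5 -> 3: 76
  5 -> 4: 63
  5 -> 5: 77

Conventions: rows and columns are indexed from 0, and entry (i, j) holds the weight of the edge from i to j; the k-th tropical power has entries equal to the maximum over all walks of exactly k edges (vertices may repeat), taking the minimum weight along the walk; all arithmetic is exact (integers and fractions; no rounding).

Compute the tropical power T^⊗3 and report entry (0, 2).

T^⊗2:
  [69, 96, 73, 53, 76, 96]
  [55, 55, 73, 55, 87, 52]
  [87, 86, 86, 55, 69, 52]
  [75, 86, 86, 75, 85, 59]
  [87, 76, 75, 76, 76, 77]
  [76, 75, 76, 76, 63, 77]
T^⊗3:
  [87, 76, 75, 76, 76, 77]
  [69, 87, 73, 55, 76, 87]
  [86, 86, 86, 55, 87, 69]
  [86, 86, 86, 75, 76, 85]
  [76, 76, 76, 76, 87, 77]
  [76, 76, 76, 76, 76, 77]
Key observation: the optimum is the walk 0->4->5->2, with weight 96 min 96 min 75 = 75.
Optimal value attained by: walk 0->4->5->2.
Answer: (T^⊗3)[0][2] = 75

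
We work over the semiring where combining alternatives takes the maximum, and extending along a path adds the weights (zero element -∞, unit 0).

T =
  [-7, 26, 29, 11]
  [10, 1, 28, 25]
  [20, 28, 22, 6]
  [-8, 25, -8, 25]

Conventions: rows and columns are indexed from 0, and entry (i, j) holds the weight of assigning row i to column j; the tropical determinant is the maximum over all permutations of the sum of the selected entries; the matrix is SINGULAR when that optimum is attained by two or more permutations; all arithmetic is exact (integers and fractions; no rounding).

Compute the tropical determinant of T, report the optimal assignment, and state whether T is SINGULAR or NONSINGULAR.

σ = (0, 1, 2, 3): (-7) + 1 + 22 + 25 = 41
σ = (0, 1, 3, 2): (-7) + 1 + 6 + (-8) = -8
σ = (0, 2, 1, 3): (-7) + 28 + 28 + 25 = 74
σ = (0, 2, 3, 1): (-7) + 28 + 6 + 25 = 52
σ = (0, 3, 1, 2): (-7) + 25 + 28 + (-8) = 38
σ = (0, 3, 2, 1): (-7) + 25 + 22 + 25 = 65
σ = (1, 0, 2, 3): 26 + 10 + 22 + 25 = 83
σ = (1, 0, 3, 2): 26 + 10 + 6 + (-8) = 34
σ = (1, 2, 0, 3): 26 + 28 + 20 + 25 = 99
σ = (1, 2, 3, 0): 26 + 28 + 6 + (-8) = 52
σ = (1, 3, 0, 2): 26 + 25 + 20 + (-8) = 63
σ = (1, 3, 2, 0): 26 + 25 + 22 + (-8) = 65
σ = (2, 0, 1, 3): 29 + 10 + 28 + 25 = 92
σ = (2, 0, 3, 1): 29 + 10 + 6 + 25 = 70
σ = (2, 1, 0, 3): 29 + 1 + 20 + 25 = 75
σ = (2, 1, 3, 0): 29 + 1 + 6 + (-8) = 28
σ = (2, 3, 0, 1): 29 + 25 + 20 + 25 = 99
σ = (2, 3, 1, 0): 29 + 25 + 28 + (-8) = 74
σ = (3, 0, 1, 2): 11 + 10 + 28 + (-8) = 41
σ = (3, 0, 2, 1): 11 + 10 + 22 + 25 = 68
σ = (3, 1, 0, 2): 11 + 1 + 20 + (-8) = 24
σ = (3, 1, 2, 0): 11 + 1 + 22 + (-8) = 26
σ = (3, 2, 0, 1): 11 + 28 + 20 + 25 = 84
σ = (3, 2, 1, 0): 11 + 28 + 28 + (-8) = 59
Optimal value attained by: σ = (1, 2, 0, 3).
Answer: det⊕(T) = 99; verdict: SINGULAR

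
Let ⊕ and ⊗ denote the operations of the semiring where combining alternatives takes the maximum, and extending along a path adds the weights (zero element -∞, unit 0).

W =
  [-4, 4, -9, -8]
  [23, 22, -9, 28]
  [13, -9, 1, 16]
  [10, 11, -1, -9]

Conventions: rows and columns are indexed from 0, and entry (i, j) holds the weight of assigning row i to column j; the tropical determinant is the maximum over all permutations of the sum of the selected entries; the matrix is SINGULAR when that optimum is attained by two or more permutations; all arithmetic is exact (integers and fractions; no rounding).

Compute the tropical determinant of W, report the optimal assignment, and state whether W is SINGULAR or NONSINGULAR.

σ = (0, 1, 2, 3): (-4) + 22 + 1 + (-9) = 10
σ = (0, 1, 3, 2): (-4) + 22 + 16 + (-1) = 33
σ = (0, 2, 1, 3): (-4) + (-9) + (-9) + (-9) = -31
σ = (0, 2, 3, 1): (-4) + (-9) + 16 + 11 = 14
σ = (0, 3, 1, 2): (-4) + 28 + (-9) + (-1) = 14
σ = (0, 3, 2, 1): (-4) + 28 + 1 + 11 = 36
σ = (1, 0, 2, 3): 4 + 23 + 1 + (-9) = 19
σ = (1, 0, 3, 2): 4 + 23 + 16 + (-1) = 42
σ = (1, 2, 0, 3): 4 + (-9) + 13 + (-9) = -1
σ = (1, 2, 3, 0): 4 + (-9) + 16 + 10 = 21
σ = (1, 3, 0, 2): 4 + 28 + 13 + (-1) = 44
σ = (1, 3, 2, 0): 4 + 28 + 1 + 10 = 43
σ = (2, 0, 1, 3): (-9) + 23 + (-9) + (-9) = -4
σ = (2, 0, 3, 1): (-9) + 23 + 16 + 11 = 41
σ = (2, 1, 0, 3): (-9) + 22 + 13 + (-9) = 17
σ = (2, 1, 3, 0): (-9) + 22 + 16 + 10 = 39
σ = (2, 3, 0, 1): (-9) + 28 + 13 + 11 = 43
σ = (2, 3, 1, 0): (-9) + 28 + (-9) + 10 = 20
σ = (3, 0, 1, 2): (-8) + 23 + (-9) + (-1) = 5
σ = (3, 0, 2, 1): (-8) + 23 + 1 + 11 = 27
σ = (3, 1, 0, 2): (-8) + 22 + 13 + (-1) = 26
σ = (3, 1, 2, 0): (-8) + 22 + 1 + 10 = 25
σ = (3, 2, 0, 1): (-8) + (-9) + 13 + 11 = 7
σ = (3, 2, 1, 0): (-8) + (-9) + (-9) + 10 = -16
Optimal value attained by: σ = (1, 3, 0, 2).
Answer: det⊕(W) = 44; verdict: NONSINGULAR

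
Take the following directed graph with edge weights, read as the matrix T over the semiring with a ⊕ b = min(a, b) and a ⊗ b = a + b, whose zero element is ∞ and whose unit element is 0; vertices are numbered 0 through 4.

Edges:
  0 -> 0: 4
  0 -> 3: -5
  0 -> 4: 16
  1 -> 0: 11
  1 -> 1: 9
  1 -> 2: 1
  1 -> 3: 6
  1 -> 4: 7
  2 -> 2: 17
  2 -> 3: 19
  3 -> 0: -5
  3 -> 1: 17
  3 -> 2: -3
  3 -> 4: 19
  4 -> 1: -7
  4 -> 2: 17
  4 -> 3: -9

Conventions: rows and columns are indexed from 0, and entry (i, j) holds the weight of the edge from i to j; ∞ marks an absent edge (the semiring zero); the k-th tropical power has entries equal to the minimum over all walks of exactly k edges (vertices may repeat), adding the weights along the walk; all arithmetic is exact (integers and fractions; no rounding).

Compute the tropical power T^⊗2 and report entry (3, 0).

T^⊗2:
  [-10, 9, -8, -1, 14]
  [1, 0, 3, -2, 16]
  [14, 36, 16, 36, 38]
  [-1, 12, 14, -10, 11]
  [-14, 2, -12, -1, 0]
Key observation: the optimum is the walk 3->0->0, with weight (-5) + 4 = -1.
Optimal value attained by: walk 3->0->0.
Answer: (T^⊗2)[3][0] = -1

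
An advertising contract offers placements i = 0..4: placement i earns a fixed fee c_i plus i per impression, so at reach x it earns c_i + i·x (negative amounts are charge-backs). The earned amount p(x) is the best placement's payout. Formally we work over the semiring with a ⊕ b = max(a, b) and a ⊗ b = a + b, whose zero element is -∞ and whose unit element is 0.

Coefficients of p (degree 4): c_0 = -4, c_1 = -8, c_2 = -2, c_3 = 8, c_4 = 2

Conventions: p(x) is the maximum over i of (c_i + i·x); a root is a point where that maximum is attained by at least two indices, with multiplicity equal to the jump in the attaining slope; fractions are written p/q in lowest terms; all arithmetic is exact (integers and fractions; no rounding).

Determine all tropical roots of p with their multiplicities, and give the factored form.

hull edge (i=0, c=-4) to (i=3, c=8): slope 4, span 3
hull edge (i=3, c=8) to (i=4, c=2): slope -6, span 1
Factored form: p(x) = 2 ⊗ (x ⊕ (-4)) ⊗ (x ⊕ (-4)) ⊗ (x ⊕ (-4)) ⊗ (x ⊕ 6)
Answer: roots = -4 (mult 3), 6 (mult 1)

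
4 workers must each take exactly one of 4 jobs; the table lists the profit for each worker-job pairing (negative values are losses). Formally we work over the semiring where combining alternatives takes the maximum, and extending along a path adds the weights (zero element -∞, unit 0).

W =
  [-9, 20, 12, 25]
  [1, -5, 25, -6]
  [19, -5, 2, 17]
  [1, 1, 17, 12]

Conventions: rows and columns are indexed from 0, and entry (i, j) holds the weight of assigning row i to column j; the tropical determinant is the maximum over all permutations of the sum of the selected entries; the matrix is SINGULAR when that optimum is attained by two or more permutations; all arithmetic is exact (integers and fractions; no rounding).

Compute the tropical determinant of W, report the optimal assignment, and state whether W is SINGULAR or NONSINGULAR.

σ = (0, 1, 2, 3): (-9) + (-5) + 2 + 12 = 0
σ = (0, 1, 3, 2): (-9) + (-5) + 17 + 17 = 20
σ = (0, 2, 1, 3): (-9) + 25 + (-5) + 12 = 23
σ = (0, 2, 3, 1): (-9) + 25 + 17 + 1 = 34
σ = (0, 3, 1, 2): (-9) + (-6) + (-5) + 17 = -3
σ = (0, 3, 2, 1): (-9) + (-6) + 2 + 1 = -12
σ = (1, 0, 2, 3): 20 + 1 + 2 + 12 = 35
σ = (1, 0, 3, 2): 20 + 1 + 17 + 17 = 55
σ = (1, 2, 0, 3): 20 + 25 + 19 + 12 = 76
σ = (1, 2, 3, 0): 20 + 25 + 17 + 1 = 63
σ = (1, 3, 0, 2): 20 + (-6) + 19 + 17 = 50
σ = (1, 3, 2, 0): 20 + (-6) + 2 + 1 = 17
σ = (2, 0, 1, 3): 12 + 1 + (-5) + 12 = 20
σ = (2, 0, 3, 1): 12 + 1 + 17 + 1 = 31
σ = (2, 1, 0, 3): 12 + (-5) + 19 + 12 = 38
σ = (2, 1, 3, 0): 12 + (-5) + 17 + 1 = 25
σ = (2, 3, 0, 1): 12 + (-6) + 19 + 1 = 26
σ = (2, 3, 1, 0): 12 + (-6) + (-5) + 1 = 2
σ = (3, 0, 1, 2): 25 + 1 + (-5) + 17 = 38
σ = (3, 0, 2, 1): 25 + 1 + 2 + 1 = 29
σ = (3, 1, 0, 2): 25 + (-5) + 19 + 17 = 56
σ = (3, 1, 2, 0): 25 + (-5) + 2 + 1 = 23
σ = (3, 2, 0, 1): 25 + 25 + 19 + 1 = 70
σ = (3, 2, 1, 0): 25 + 25 + (-5) + 1 = 46
Optimal value attained by: σ = (1, 2, 0, 3).
Answer: det⊕(W) = 76; verdict: NONSINGULAR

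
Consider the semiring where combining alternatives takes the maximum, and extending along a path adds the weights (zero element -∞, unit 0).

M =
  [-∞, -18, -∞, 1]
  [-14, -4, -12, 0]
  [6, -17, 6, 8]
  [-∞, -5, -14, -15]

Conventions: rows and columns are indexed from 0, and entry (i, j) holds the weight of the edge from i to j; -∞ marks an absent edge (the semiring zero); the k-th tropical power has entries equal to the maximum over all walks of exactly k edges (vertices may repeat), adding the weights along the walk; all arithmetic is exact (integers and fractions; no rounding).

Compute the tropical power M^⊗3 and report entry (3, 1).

M^⊗2:
  [-32, -4, -13, -14]
  [-6, -5, -6, -4]
  [12, 3, 12, 14]
  [-8, -9, -8, -5]
M^⊗3:
  [-7, -8, -7, -4]
  [0, -9, 0, 2]
  [18, 9, 18, 20]
  [-2, -10, -2, 0]
Key observation: the optimum is the walk 3->1->3->1, with weight (-5) + 0 + (-5) = -10.
Optimal value attained by: walk 3->1->3->1.
Answer: (M^⊗3)[3][1] = -10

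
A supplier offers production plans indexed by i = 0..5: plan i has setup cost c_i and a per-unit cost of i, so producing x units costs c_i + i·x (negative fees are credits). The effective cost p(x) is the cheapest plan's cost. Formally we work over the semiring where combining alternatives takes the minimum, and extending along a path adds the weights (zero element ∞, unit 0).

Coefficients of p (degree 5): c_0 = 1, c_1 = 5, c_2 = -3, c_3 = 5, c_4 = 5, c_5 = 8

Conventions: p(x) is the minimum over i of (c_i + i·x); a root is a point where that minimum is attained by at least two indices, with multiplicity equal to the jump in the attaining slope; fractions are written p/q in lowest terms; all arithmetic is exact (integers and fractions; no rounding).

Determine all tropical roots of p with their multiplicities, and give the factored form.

hull edge (i=0, c=1) to (i=2, c=-3): slope -2, span 2
hull edge (i=2, c=-3) to (i=5, c=8): slope 11/3, span 3
Factored form: p(x) = 8 ⊗ (x ⊕ (-11/3)) ⊗ (x ⊕ (-11/3)) ⊗ (x ⊕ (-11/3)) ⊗ (x ⊕ 2) ⊗ (x ⊕ 2)
Answer: roots = -11/3 (mult 3), 2 (mult 2)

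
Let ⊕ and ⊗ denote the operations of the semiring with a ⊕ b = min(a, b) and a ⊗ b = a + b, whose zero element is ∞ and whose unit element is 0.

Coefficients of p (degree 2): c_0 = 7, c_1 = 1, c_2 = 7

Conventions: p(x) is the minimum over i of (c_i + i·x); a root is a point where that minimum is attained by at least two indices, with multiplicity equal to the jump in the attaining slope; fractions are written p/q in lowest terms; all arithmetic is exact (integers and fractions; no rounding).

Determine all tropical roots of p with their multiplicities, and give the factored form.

hull edge (i=0, c=7) to (i=1, c=1): slope -6, span 1
hull edge (i=1, c=1) to (i=2, c=7): slope 6, span 1
Factored form: p(x) = 7 ⊗ (x ⊕ (-6)) ⊗ (x ⊕ 6)
Answer: roots = -6 (mult 1), 6 (mult 1)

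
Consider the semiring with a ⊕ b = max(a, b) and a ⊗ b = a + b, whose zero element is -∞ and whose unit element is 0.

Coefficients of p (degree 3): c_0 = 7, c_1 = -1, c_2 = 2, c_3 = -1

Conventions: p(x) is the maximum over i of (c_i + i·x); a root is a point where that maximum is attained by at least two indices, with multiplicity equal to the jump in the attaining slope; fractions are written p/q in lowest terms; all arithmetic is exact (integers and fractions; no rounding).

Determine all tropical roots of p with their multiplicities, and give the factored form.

hull edge (i=0, c=7) to (i=2, c=2): slope -5/2, span 2
hull edge (i=2, c=2) to (i=3, c=-1): slope -3, span 1
Factored form: p(x) = -1 ⊗ (x ⊕ 5/2) ⊗ (x ⊕ 5/2) ⊗ (x ⊕ 3)
Answer: roots = 5/2 (mult 2), 3 (mult 1)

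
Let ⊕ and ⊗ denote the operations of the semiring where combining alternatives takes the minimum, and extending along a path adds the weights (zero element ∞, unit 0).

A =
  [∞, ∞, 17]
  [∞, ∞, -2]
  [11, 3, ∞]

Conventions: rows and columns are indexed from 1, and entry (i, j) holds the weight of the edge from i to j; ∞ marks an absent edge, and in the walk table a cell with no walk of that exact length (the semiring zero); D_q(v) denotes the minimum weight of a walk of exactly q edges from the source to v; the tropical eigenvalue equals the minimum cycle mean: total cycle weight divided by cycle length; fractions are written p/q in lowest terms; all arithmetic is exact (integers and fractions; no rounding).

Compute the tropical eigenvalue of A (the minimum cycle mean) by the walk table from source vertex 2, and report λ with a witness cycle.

q=0: [∞, 0, ∞]
q=1: [∞, ∞, -2]
q=2: [9, 1, ∞]
q=3: [∞, ∞, -1]
Optimal cycle mean attained by: cycle 2->3->2, total (-2) + 3, length 2.
Answer: λ = 1/2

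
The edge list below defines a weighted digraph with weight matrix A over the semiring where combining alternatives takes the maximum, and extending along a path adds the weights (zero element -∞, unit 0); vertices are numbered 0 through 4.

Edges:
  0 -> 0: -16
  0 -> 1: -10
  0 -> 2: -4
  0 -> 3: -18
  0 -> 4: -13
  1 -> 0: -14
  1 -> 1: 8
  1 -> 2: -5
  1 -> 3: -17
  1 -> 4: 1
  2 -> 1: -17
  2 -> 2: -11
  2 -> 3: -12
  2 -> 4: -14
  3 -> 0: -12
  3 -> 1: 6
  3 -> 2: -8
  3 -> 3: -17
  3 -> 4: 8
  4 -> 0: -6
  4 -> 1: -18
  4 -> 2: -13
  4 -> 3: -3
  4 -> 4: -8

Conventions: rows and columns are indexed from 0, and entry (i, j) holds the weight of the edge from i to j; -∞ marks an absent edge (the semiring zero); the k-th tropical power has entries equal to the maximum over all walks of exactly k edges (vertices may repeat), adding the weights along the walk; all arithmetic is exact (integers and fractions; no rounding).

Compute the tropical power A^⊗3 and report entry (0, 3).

A^⊗2:
  [-19, -2, -15, -16, -9]
  [-5, 16, 3, -2, 9]
  [-20, -6, -20, -17, -4]
  [2, 14, 1, 5, 7]
  [-14, 3, -10, -11, 5]
A^⊗3:
  [-15, 6, -7, -12, -1]
  [3, 24, 11, 6, 17]
  [-10, 2, -11, -7, -5]
  [1, 22, 9, 4, 15]
  [-1, 11, -2, 2, 4]
Key observation: the optimum is the walk 0->1->4->3, with weight (-10) + 1 + (-3) = -12.
Optimal value attained by: walk 0->1->4->3.
Answer: (A^⊗3)[0][3] = -12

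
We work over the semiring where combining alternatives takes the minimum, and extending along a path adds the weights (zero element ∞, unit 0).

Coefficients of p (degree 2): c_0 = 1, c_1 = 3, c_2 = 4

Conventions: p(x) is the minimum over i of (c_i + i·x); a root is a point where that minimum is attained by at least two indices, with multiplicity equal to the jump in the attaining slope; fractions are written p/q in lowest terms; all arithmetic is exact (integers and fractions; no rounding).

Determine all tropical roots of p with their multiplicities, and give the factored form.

hull edge (i=0, c=1) to (i=2, c=4): slope 3/2, span 2
Factored form: p(x) = 4 ⊗ (x ⊕ (-3/2)) ⊗ (x ⊕ (-3/2))
Answer: roots = -3/2 (mult 2)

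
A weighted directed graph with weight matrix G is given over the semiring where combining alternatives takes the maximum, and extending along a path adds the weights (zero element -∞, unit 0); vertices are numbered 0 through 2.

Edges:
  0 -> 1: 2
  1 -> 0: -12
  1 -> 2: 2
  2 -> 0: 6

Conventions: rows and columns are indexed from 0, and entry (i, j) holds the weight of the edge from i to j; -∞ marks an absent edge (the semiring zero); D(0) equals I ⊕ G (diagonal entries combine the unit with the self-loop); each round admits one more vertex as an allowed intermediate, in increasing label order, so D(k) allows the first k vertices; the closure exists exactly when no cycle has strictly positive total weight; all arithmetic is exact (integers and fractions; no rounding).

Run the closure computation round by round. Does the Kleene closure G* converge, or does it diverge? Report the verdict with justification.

D(0):
  [0, 2, -∞]
  [-12, 0, 2]
  [6, -∞, 0]
D(1):
  [0, 2, -∞]
  [-12, 0, 2]
  [6, 8, 0]
Detection: at round 2, diagonal entry (2, 2) turns strictly positive.
Key observation: the cycle 2->0->1->2 has total weight 6 + 2 + 2, which is strictly positive.
Answer: DIVERGES — positive cycle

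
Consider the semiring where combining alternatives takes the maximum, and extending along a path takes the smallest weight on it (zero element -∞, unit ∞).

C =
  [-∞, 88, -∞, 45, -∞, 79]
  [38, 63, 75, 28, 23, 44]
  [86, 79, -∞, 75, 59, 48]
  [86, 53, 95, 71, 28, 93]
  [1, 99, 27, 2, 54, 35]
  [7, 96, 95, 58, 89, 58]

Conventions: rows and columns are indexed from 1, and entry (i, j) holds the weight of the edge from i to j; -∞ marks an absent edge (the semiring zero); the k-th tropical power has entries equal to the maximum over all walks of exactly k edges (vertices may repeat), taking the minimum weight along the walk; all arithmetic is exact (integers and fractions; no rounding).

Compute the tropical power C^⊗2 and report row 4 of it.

C^⊗2:
  [45, 79, 79, 58, 79, 58]
  [75, 75, 63, 75, 59, 48]
  [75, 86, 75, 71, 54, 79]
  [86, 93, 93, 75, 89, 79]
  [38, 63, 75, 35, 54, 44]
  [86, 89, 75, 75, 59, 58]
Answer: row 4 of C^⊗2 = [86, 93, 93, 75, 89, 79]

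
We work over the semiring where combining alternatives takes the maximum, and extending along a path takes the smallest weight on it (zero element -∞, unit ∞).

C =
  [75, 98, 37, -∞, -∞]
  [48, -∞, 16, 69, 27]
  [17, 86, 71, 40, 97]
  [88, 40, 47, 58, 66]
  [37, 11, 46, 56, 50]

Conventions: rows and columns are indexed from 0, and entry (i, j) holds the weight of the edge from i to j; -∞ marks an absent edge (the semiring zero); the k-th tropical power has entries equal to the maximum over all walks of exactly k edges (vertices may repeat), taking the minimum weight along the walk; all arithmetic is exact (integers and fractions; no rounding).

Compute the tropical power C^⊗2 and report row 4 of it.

C^⊗2:
  [75, 75, 37, 69, 37]
  [69, 48, 47, 58, 66]
  [48, 71, 71, 69, 71]
  [75, 88, 47, 58, 58]
  [56, 46, 47, 56, 56]
Answer: row 4 of C^⊗2 = [56, 46, 47, 56, 56]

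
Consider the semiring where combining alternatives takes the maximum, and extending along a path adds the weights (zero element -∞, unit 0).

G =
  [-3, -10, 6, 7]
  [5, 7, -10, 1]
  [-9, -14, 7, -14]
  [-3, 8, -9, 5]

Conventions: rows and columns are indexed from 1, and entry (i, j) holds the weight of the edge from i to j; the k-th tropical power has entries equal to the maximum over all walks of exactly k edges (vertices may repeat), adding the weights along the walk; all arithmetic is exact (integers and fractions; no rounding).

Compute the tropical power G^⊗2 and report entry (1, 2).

G^⊗2:
  [4, 15, 13, 12]
  [12, 14, 11, 12]
  [-2, -6, 14, -2]
  [13, 15, 3, 10]
Key observation: the optimum is the walk 1->4->2, with weight 7 + 8 = 15.
Optimal value attained by: walk 1->4->2.
Answer: (G^⊗2)[1][2] = 15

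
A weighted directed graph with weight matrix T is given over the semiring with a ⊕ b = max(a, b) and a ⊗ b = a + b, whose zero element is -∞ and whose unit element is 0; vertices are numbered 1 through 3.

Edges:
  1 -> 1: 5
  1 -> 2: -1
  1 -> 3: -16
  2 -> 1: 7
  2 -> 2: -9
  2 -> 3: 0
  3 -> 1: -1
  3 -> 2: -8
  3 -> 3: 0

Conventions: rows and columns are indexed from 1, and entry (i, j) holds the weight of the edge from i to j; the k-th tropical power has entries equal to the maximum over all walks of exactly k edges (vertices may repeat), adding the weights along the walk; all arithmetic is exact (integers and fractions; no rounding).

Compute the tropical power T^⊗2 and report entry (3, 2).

T^⊗2:
  [10, 4, -1]
  [12, 6, 0]
  [4, -2, 0]
Key observation: the optimum is the walk 3->1->2, with weight (-1) + (-1) = -2.
Optimal value attained by: walk 3->1->2.
Answer: (T^⊗2)[3][2] = -2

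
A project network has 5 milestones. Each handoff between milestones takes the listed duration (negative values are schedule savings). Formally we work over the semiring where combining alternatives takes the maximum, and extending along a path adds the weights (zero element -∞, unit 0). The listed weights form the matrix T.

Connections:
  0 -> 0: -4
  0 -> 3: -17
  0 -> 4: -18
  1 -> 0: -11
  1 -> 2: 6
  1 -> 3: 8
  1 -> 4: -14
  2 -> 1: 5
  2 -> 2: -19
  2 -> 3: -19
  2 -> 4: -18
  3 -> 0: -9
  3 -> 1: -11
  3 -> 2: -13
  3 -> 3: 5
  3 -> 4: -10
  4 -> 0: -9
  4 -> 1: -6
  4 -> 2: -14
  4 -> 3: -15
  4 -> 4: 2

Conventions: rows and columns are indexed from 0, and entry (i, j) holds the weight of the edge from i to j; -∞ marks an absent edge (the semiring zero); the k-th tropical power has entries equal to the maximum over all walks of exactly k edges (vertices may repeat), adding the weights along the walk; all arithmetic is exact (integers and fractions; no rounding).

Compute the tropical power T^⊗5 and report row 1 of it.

T^⊗2:
  [-8, -24, -30, -12, -16]
  [-1, 11, -5, 13, -2]
  [-6, -14, 11, 13, -9]
  [-4, -6, -5, 10, -5]
  [-7, -4, 0, 2, 4]
T^⊗3:
  [-12, -22, -18, -7, -14]
  [4, 2, 17, 19, 3]
  [4, 16, 0, 18, 3]
  [1, 0, 0, 15, 0]
  [-5, 5, 2, 7, 6]
T^⊗4:
  [-16, -13, -16, -2, -12]
  [10, 22, 8, 24, 9]
  [9, 7, 22, 24, 8]
  [6, 5, 6, 20, 5]
  [-2, 7, 11, 13, 8]
T^⊗5:
  [-11, -11, -7, 3, -10]
  [15, 13, 28, 30, 14]
  [15, 27, 13, 29, 14]
  [11, 11, 11, 25, 10]
  [4, 16, 13, 18, 10]
Answer: row 1 of T^⊗5 = [15, 13, 28, 30, 14]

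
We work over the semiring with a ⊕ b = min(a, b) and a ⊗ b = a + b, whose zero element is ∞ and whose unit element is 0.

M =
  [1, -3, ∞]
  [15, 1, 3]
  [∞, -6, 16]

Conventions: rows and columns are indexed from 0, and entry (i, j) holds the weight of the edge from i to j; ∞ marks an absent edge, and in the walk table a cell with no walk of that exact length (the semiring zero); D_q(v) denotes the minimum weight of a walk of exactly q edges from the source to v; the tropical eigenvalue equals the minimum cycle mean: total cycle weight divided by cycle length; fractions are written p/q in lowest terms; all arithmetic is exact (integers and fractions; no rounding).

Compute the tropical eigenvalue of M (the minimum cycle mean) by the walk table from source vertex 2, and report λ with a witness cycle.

q=0: [∞, ∞, 0]
q=1: [∞, -6, 16]
q=2: [9, -5, -3]
q=3: [10, -9, -2]
Optimal cycle mean attained by: cycle 1->2->1, total 3 + (-6), length 2.
Answer: λ = -3/2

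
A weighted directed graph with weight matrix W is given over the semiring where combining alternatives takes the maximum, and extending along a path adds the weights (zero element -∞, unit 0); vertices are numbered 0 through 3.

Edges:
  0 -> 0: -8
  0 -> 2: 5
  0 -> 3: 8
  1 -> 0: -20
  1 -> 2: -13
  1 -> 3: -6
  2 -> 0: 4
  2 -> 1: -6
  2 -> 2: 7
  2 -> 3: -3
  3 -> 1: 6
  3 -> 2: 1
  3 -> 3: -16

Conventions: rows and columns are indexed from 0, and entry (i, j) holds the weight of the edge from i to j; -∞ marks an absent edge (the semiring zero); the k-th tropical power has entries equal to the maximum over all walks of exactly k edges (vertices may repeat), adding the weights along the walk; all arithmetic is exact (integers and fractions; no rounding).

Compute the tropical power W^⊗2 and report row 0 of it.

W^⊗2:
  [9, 14, 12, 2]
  [-9, 0, -5, -12]
  [11, 3, 14, 12]
  [5, -5, 8, 0]
Answer: row 0 of W^⊗2 = [9, 14, 12, 2]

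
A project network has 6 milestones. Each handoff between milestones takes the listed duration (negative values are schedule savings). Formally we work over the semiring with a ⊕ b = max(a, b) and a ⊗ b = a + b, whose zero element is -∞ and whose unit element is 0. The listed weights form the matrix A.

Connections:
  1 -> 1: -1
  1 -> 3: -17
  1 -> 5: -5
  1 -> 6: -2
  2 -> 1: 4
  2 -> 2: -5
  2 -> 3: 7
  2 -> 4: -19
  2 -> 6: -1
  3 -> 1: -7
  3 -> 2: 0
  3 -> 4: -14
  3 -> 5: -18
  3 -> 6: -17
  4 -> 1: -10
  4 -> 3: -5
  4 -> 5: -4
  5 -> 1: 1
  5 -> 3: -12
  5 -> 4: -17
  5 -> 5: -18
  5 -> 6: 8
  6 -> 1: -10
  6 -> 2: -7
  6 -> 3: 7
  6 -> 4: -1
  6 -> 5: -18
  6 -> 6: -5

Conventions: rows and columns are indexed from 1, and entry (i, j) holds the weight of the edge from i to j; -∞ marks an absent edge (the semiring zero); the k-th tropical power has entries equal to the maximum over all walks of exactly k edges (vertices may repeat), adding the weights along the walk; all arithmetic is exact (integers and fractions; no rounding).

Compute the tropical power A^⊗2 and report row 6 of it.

A^⊗2:
  [-2, -9, 5, -3, -6, 3]
  [3, 7, 6, -2, -1, 2]
  [4, -5, 7, -18, -12, -1]
  [-3, -5, -16, -19, -15, 4]
  [0, 1, 15, 7, -4, 3]
  [0, 7, 2, -6, -5, -8]
Answer: row 6 of A^⊗2 = [0, 7, 2, -6, -5, -8]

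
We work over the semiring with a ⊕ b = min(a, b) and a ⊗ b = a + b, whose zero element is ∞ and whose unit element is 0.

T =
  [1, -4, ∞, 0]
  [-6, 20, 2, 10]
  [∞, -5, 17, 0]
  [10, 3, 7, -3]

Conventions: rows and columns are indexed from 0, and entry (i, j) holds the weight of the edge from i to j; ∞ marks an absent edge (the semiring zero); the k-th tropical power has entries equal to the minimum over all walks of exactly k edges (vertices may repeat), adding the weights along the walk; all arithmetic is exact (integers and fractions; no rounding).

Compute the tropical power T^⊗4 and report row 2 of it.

T^⊗2:
  [-10, -3, -2, -3]
  [-5, -10, 17, -6]
  [-11, 3, -3, -3]
  [-3, 0, 4, -6]
T^⊗3:
  [-9, -14, -1, -10]
  [-16, -9, -8, -9]
  [-10, -15, 4, -11]
  [-6, -7, 1, -9]
T^⊗4:
  [-20, -13, -12, -13]
  [-15, -20, -7, -16]
  [-21, -14, -13, -14]
  [-13, -10, -5, -12]
Answer: row 2 of T^⊗4 = [-21, -14, -13, -14]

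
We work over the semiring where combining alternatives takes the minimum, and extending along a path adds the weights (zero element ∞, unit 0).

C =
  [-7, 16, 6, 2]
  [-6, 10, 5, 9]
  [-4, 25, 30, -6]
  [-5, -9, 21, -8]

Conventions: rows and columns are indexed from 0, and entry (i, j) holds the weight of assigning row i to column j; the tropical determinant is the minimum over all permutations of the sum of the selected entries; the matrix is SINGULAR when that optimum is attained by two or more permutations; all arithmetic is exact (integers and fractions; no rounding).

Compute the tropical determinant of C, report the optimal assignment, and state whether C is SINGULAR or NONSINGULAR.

σ = (0, 1, 2, 3): (-7) + 10 + 30 + (-8) = 25
σ = (0, 1, 3, 2): (-7) + 10 + (-6) + 21 = 18
σ = (0, 2, 1, 3): (-7) + 5 + 25 + (-8) = 15
σ = (0, 2, 3, 1): (-7) + 5 + (-6) + (-9) = -17
σ = (0, 3, 1, 2): (-7) + 9 + 25 + 21 = 48
σ = (0, 3, 2, 1): (-7) + 9 + 30 + (-9) = 23
σ = (1, 0, 2, 3): 16 + (-6) + 30 + (-8) = 32
σ = (1, 0, 3, 2): 16 + (-6) + (-6) + 21 = 25
σ = (1, 2, 0, 3): 16 + 5 + (-4) + (-8) = 9
σ = (1, 2, 3, 0): 16 + 5 + (-6) + (-5) = 10
σ = (1, 3, 0, 2): 16 + 9 + (-4) + 21 = 42
σ = (1, 3, 2, 0): 16 + 9 + 30 + (-5) = 50
σ = (2, 0, 1, 3): 6 + (-6) + 25 + (-8) = 17
σ = (2, 0, 3, 1): 6 + (-6) + (-6) + (-9) = -15
σ = (2, 1, 0, 3): 6 + 10 + (-4) + (-8) = 4
σ = (2, 1, 3, 0): 6 + 10 + (-6) + (-5) = 5
σ = (2, 3, 0, 1): 6 + 9 + (-4) + (-9) = 2
σ = (2, 3, 1, 0): 6 + 9 + 25 + (-5) = 35
σ = (3, 0, 1, 2): 2 + (-6) + 25 + 21 = 42
σ = (3, 0, 2, 1): 2 + (-6) + 30 + (-9) = 17
σ = (3, 1, 0, 2): 2 + 10 + (-4) + 21 = 29
σ = (3, 1, 2, 0): 2 + 10 + 30 + (-5) = 37
σ = (3, 2, 0, 1): 2 + 5 + (-4) + (-9) = -6
σ = (3, 2, 1, 0): 2 + 5 + 25 + (-5) = 27
Optimal value attained by: σ = (0, 2, 3, 1).
Answer: det⊕(C) = -17; verdict: NONSINGULAR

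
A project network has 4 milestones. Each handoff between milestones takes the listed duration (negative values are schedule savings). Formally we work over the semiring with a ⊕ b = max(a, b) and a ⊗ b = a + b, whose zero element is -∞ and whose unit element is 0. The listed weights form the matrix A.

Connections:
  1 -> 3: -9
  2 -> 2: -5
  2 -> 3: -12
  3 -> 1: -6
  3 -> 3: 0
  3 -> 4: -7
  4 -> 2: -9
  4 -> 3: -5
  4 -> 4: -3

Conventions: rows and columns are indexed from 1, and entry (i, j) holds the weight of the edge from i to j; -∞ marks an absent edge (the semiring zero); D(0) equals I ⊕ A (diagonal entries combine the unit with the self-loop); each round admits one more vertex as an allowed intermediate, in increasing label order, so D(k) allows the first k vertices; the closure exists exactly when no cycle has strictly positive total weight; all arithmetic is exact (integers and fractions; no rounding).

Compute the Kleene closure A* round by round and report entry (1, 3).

D(0):
  [0, -∞, -9, -∞]
  [-∞, 0, -12, -∞]
  [-6, -∞, 0, -7]
  [-∞, -9, -5, 0]
D(1):
  [0, -∞, -9, -∞]
  [-∞, 0, -12, -∞]
  [-6, -∞, 0, -7]
  [-∞, -9, -5, 0]
D(2):
  [0, -∞, -9, -∞]
  [-∞, 0, -12, -∞]
  [-6, -∞, 0, -7]
  [-∞, -9, -5, 0]
D(3):
  [0, -∞, -9, -16]
  [-18, 0, -12, -19]
  [-6, -∞, 0, -7]
  [-11, -9, -5, 0]
D(4):
  [0, -25, -9, -16]
  [-18, 0, -12, -19]
  [-6, -16, 0, -7]
  [-11, -9, -5, 0]
Answer: A*[1][3] = -9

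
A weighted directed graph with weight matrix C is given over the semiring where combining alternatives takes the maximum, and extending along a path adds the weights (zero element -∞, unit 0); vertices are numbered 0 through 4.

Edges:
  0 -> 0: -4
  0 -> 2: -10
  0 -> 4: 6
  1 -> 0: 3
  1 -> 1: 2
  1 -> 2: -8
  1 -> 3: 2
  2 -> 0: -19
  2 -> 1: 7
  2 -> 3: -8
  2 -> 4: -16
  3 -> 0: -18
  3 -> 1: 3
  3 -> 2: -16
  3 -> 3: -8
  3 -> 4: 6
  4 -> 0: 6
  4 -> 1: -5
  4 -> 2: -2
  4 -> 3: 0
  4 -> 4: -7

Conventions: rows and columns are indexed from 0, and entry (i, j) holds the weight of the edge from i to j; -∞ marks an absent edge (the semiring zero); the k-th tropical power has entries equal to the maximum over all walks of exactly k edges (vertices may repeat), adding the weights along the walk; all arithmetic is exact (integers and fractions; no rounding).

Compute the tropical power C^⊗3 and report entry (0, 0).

C^⊗2:
  [12, 1, 4, 6, 2]
  [5, 5, -6, 4, 9]
  [10, 9, -1, 9, -2]
  [12, 5, 4, 6, -1]
  [2, 5, -4, -3, 12]
C^⊗3:
  [8, 11, 2, 3, 18]
  [15, 7, 7, 9, 11]
  [12, 12, 1, 11, 16]
  [8, 11, 2, 7, 18]
  [18, 7, 10, 12, 8]
Key observation: the optimum is the walk 0->0->4->0, with weight (-4) + 6 + 6 = 8.
Optimal value attained by: walk 0->0->4->0.
Answer: (C^⊗3)[0][0] = 8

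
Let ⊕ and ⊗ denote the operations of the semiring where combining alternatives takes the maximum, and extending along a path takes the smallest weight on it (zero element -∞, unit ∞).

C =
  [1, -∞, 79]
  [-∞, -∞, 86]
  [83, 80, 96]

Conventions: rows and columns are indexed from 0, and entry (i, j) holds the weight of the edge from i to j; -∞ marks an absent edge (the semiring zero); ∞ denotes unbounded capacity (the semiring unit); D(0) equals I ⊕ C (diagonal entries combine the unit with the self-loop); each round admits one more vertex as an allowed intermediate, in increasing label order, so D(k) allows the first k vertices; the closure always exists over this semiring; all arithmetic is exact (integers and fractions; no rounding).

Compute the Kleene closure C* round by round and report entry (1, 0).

D(0):
  [∞, -∞, 79]
  [-∞, ∞, 86]
  [83, 80, ∞]
D(1):
  [∞, -∞, 79]
  [-∞, ∞, 86]
  [83, 80, ∞]
D(2):
  [∞, -∞, 79]
  [-∞, ∞, 86]
  [83, 80, ∞]
D(3):
  [∞, 79, 79]
  [83, ∞, 86]
  [83, 80, ∞]
Answer: C*[1][0] = 83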